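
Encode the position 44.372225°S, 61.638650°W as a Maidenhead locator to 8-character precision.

FE95ep30

Shift to the Maidenhead origin (180°W, 90°S): lon 118.36135, lat 45.62777.
Field (20°×10°, letters A–R): lon ⌊118.36135/20⌋ = 5 → F; lat ⌊45.62777/10⌋ = 4 → E.
Square (2°×1°, digits 0–9): lon ⌊18.36135/2⌋ = 9; lat ⌊5.62777/1⌋ = 5.
Subsquare (5′×2.5′, letters a–x): lon ⌊0.36135/0.0833333⌋ = 4 → e; lat ⌊0.62777/0.0416667⌋ = 15 → p.
Extended square (30″×15″, digits 0–9): lon ⌊0.02802/0.00833333⌋ = 3; lat ⌊0.00277/0.00416667⌋ = 0.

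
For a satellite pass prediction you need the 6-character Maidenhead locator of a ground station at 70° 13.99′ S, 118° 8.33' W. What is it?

Shift to the Maidenhead origin (180°W, 90°S): lon 61.8612, lat 19.7668.
Field: lon ⌊61.8612/20⌋ = 3 → D; lat ⌊19.7668/10⌋ = 1 → B.
Square: lon ⌊1.8612/2⌋ = 0; lat ⌊9.7668/1⌋ = 9.
Subsquare: lon ⌊1.8612/0.0833333⌋ = 22 → w; lat ⌊0.7668/0.0416667⌋ = 18 → s.

DB09ws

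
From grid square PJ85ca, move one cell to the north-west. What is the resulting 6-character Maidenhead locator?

PJ85bb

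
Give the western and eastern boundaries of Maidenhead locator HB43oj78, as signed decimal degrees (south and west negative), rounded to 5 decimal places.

Field H=7, B=1: +7·20° lon, +1·10° lat → SW at lon -40°, lat -80°.
Square 4, 3: +4·2° lon, +3·1° lat → SW at lon -32°, lat -77°.
Subsquare o=14, j=9: +14·0.0833333° lon, +9·0.0416667° lat → SW at lon -30.8333°, lat -76.625°.
Extended square 7, 8: +7·0.00833333° lon, +8·0.00416667° lat → SW at lon -30.775°, lat -76.5917°.
Cell spans 0.00833333° lon × 0.00416667° lat.
west -30.77500, east -30.76667.

-30.77500, -30.76667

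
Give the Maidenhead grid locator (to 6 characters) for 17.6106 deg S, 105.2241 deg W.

DH72jj

Offset from 180°W / 90°S: lon 74.7759°, lat 72.3894°.
Field (20°×10°, letters A–R): 74.7759/20 → 3 → D, 72.3894/10 → 7 → H; chars DH.
Square (2°×1°, digits 0–9): 14.7759/2 → 7, 2.3894/1 → 2; chars 72.
Subsquare (5′×2.5′, letters a–x): 0.7759/0.0833333 → 9 → j, 0.3894/0.0416667 → 9 → j; chars jj.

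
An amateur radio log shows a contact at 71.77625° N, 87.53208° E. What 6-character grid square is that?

NQ31ss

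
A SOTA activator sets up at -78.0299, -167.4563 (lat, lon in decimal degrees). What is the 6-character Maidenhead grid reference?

AB61gx

Add 180° to longitude and 90° to latitude: 12.5437, 11.9701.
Field: 12.5437/20 → 0 → A, 11.9701/10 → 1 → B; chars AB.
Square: 12.5437/2 → 6, 1.9701/1 → 1; chars 61.
Subsquare: 0.5437/0.0833333 → 6 → g, 0.9701/0.0416667 → 23 → x; chars gx.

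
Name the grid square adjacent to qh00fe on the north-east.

QH00gf

Longitude subsquare f = 5; +1 → 6 = g.
Latitude subsquare e = 4; +1 → 5 = f.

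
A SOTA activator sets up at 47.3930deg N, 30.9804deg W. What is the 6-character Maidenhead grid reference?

Offset from 180°W / 90°S: lon 149.0196°, lat 137.3930°.
Field (20°×10°, letters A–R): lon ⌊149.0196/20⌋ = 7 → H; lat ⌊137.3930/10⌋ = 13 → N.
Square (2°×1°, digits 0–9): lon ⌊9.0196/2⌋ = 4; lat ⌊7.3930/1⌋ = 7.
Subsquare (5′×2.5′, letters a–x): lon ⌊1.0196/0.0833333⌋ = 12 → m; lat ⌊0.3930/0.0416667⌋ = 9 → j.

HN47mj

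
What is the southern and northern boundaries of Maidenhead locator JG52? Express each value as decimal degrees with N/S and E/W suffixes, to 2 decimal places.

28.00° S, 27.00° S

Field J=9, G=6: +9·20° lon, +6·10° lat → SW at lon 0°, lat -30°.
Square 5, 2: +5·2° lon, +2·1° lat → SW at lon 10°, lat -28°.
Cell spans 2° lon × 1° lat.
south 28.00° S, north 27.00° S.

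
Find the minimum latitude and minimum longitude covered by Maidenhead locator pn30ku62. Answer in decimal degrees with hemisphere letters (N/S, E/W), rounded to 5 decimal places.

40.84167° N, 126.88333° E

Field P=15, N=13: +15·20° lon, +13·10° lat → SW at lon 120°, lat 40°.
Square 3, 0: +3·2° lon, +0·1° lat → SW at lon 126°, lat 40°.
Subsquare k=10, u=20: +10·0.0833333° lon, +20·0.0416667° lat → SW at lon 126.833°, lat 40.8333°.
Extended square 6, 2: +6·0.00833333° lon, +2·0.00416667° lat → SW at lon 126.883°, lat 40.8417°.
latitude 40.84167° N, longitude 126.88333° E.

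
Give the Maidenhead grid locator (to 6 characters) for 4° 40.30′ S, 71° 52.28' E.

MI55wh

Offset from 180°W / 90°S: lon 251.8713°, lat 85.3283°.
Field: 251.8713/20 → 12 → M, 85.3283/10 → 8 → I; chars MI.
Square: 11.8713/2 → 5, 5.3283/1 → 5; chars 55.
Subsquare: 1.8713/0.0833333 → 22 → w, 0.3283/0.0416667 → 7 → h; chars wh.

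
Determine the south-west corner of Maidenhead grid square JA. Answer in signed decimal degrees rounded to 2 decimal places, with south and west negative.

-90.00, 0.00

Field J=9, A=0: +9·20° lon, +0·10° lat → SW at lon 0°, lat -90°.
latitude -90.00, longitude 0.00.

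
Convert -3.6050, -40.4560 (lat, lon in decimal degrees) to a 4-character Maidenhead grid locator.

Shift to the Maidenhead origin (180°W, 90°S): lon 139.54, lat 86.39.
Field: 139.54/20 → 6 → G, 86.39/10 → 8 → I; chars GI.
Square: 19.54/2 → 9, 6.39/1 → 6; chars 96.

GI96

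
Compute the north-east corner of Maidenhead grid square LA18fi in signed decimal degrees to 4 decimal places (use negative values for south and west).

Field L=11, A=0: +11·20° lon, +0·10° lat → SW at lon 40°, lat -90°.
Square 1, 8: +1·2° lon, +8·1° lat → SW at lon 42°, lat -82°.
Subsquare f=5, i=8: +5·0.0833333° lon, +8·0.0416667° lat → SW at lon 42.4167°, lat -81.6667°.
Cell spans 0.0833333° lon × 0.0416667° lat. NE corner is SW corner plus one full cell.
latitude -81.6250, longitude 42.5000.

-81.6250, 42.5000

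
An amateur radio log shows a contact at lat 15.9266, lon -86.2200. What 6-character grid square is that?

Shift to the Maidenhead origin (180°W, 90°S): lon 93.7800, lat 105.9266.
Field: 93.7800/20 → 4 → E, 105.9266/10 → 10 → K; chars EK.
Square: 13.7800/2 → 6, 5.9266/1 → 5; chars 65.
Subsquare: 1.7800/0.0833333 → 21 → v, 0.9266/0.0416667 → 22 → w; chars vw.

EK65vw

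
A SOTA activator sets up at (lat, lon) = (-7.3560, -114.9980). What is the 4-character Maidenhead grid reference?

Offset from 180°W / 90°S: lon 65.00°, lat 82.64°.
Field: lon ⌊65.00/20⌋ = 3 → D; lat ⌊82.64/10⌋ = 8 → I.
Square: lon ⌊5.00/2⌋ = 2; lat ⌊2.64/1⌋ = 2.

DI22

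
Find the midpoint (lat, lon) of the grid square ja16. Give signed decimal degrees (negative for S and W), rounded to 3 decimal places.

Field J=9, A=0: +9·20° lon, +0·10° lat → SW at lon 0°, lat -90°.
Square 1, 6: +1·2° lon, +6·1° lat → SW at lon 2°, lat -84°.
Cell spans 2° lon × 1° lat. Centre is SW corner plus half of each.
latitude -83.500, longitude 3.000.

-83.500, 3.000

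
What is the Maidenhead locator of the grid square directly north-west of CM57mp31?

CM57mp22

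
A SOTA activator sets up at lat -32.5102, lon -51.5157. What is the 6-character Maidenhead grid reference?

GF47fl

Add 180° to longitude and 90° to latitude: 128.4843, 57.4898.
Field: 128.4843/20 → 6 → G, 57.4898/10 → 5 → F; chars GF.
Square: 8.4843/2 → 4, 7.4898/1 → 7; chars 47.
Subsquare: 0.4843/0.0833333 → 5 → f, 0.4898/0.0416667 → 11 → l; chars fl.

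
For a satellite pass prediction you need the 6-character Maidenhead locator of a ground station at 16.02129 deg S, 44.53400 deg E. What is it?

LH23gx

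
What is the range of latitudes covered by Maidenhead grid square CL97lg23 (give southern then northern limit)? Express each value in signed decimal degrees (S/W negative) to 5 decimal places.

27.26250, 27.26667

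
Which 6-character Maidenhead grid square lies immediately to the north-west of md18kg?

MD18jh

Longitude subsquare k = 10; −1 → 9 = j.
Latitude subsquare g = 6; +1 → 7 = h.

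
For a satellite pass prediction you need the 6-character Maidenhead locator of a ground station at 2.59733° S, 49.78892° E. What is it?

LI47vj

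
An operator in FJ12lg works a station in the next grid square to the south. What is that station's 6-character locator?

FJ12lf

Latitude subsquare g = 6; −1 → 5 = f.
The longitude characters are unchanged.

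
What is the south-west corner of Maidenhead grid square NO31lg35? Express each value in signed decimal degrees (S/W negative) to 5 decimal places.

51.27083, 86.94167

Field N=13, O=14: +13·20° lon, +14·10° lat → SW at lon 80°, lat 50°.
Square 3, 1: +3·2° lon, +1·1° lat → SW at lon 86°, lat 51°.
Subsquare l=11, g=6: +11·0.0833333° lon, +6·0.0416667° lat → SW at lon 86.9167°, lat 51.25°.
Extended square 3, 5: +3·0.00833333° lon, +5·0.00416667° lat → SW at lon 86.9417°, lat 51.2708°.
latitude 51.27083, longitude 86.94167.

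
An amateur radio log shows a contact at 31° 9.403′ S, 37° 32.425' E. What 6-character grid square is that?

KF88su

Offset from 180°W / 90°S: lon 217.5404°, lat 58.8433°.
Field: 217.5404/20 → 10 → K, 58.8433/10 → 5 → F; chars KF.
Square: 17.5404/2 → 8, 8.8433/1 → 8; chars 88.
Subsquare: 1.5404/0.0833333 → 18 → s, 0.8433/0.0416667 → 20 → u; chars su.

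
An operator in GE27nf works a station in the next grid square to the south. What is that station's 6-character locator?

Latitude subsquare f = 5; −1 → 4 = e.
The longitude characters are unchanged.

GE27ne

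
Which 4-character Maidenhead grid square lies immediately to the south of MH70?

MG79

Latitude square 0; −1 → -1, wraps to 9, carry into field.
Latitude field H = 7; −1 → 6 = G.
The longitude characters are unchanged.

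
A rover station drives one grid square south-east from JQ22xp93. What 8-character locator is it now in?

Longitude extended square 9; +1 → 10, wraps to 0, carry into subsquare.
Longitude subsquare x = 23; +1 → 24, wraps to 0 = a, carry into square.
Longitude square 2; +1 → 3.
Latitude extended square 3; −1 → 2.

JQ32ap02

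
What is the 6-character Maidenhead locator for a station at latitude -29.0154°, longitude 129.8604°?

PG40wx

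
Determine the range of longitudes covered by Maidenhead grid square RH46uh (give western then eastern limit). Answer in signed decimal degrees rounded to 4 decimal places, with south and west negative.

Field R=17, H=7: +17·20° lon, +7·10° lat → SW at lon 160°, lat -20°.
Square 4, 6: +4·2° lon, +6·1° lat → SW at lon 168°, lat -14°.
Subsquare u=20, h=7: +20·0.0833333° lon, +7·0.0416667° lat → SW at lon 169.667°, lat -13.7083°.
Cell spans 0.0833333° lon × 0.0416667° lat.
west 169.6667, east 169.7500.

169.6667, 169.7500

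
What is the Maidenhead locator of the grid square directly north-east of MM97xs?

NM07at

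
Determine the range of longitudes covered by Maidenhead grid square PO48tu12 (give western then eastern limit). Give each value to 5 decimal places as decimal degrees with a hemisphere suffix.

129.59167° E, 129.60000° E

Field P=15, O=14: +15·20° lon, +14·10° lat → SW at lon 120°, lat 50°.
Square 4, 8: +4·2° lon, +8·1° lat → SW at lon 128°, lat 58°.
Subsquare t=19, u=20: +19·0.0833333° lon, +20·0.0416667° lat → SW at lon 129.583°, lat 58.8333°.
Extended square 1, 2: +1·0.00833333° lon, +2·0.00416667° lat → SW at lon 129.592°, lat 58.8417°.
Cell spans 0.00833333° lon × 0.00416667° lat.
west 129.59167° E, east 129.60000° E.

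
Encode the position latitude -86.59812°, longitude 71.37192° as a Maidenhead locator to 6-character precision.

Add 180° to longitude and 90° to latitude: 251.3719, 3.4019.
Field: lon ⌊251.3719/20⌋ = 12 → M; lat ⌊3.4019/10⌋ = 0 → A.
Square: lon ⌊11.3719/2⌋ = 5; lat ⌊3.4019/1⌋ = 3.
Subsquare: lon ⌊1.3719/0.0833333⌋ = 16 → q; lat ⌊0.4019/0.0416667⌋ = 9 → j.

MA53qj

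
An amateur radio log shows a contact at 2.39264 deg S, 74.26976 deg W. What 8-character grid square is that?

FI27uo75

Offset from 180°W / 90°S: lon 105.73024°, lat 87.60736°.
Field: 105.73024/20 → 5 → F, 87.60736/10 → 8 → I; chars FI.
Square: 5.73024/2 → 2, 7.60736/1 → 7; chars 27.
Subsquare: 1.73024/0.0833333 → 20 → u, 0.60736/0.0416667 → 14 → o; chars uo.
Extended square: 0.06357/0.00833333 → 7, 0.02403/0.00416667 → 5; chars 75.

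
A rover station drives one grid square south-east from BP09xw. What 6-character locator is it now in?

BP19av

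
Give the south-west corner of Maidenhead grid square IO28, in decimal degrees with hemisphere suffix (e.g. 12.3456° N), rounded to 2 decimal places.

58.00° N, 16.00° W

Field I=8, O=14: +8·20° lon, +14·10° lat → SW at lon -20°, lat 50°.
Square 2, 8: +2·2° lon, +8·1° lat → SW at lon -16°, lat 58°.
latitude 58.00° N, longitude 16.00° W.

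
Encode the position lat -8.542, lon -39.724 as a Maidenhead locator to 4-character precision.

HI01

Shift to the Maidenhead origin (180°W, 90°S): lon 140.28, lat 81.46.
Field: 140.28/20 → 7 → H, 81.46/10 → 8 → I; chars HI.
Square: 0.28/2 → 0, 1.46/1 → 1; chars 01.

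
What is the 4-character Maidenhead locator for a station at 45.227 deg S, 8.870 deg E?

JE44

Shift to the Maidenhead origin (180°W, 90°S): lon 188.87, lat 44.77.
Field (20°×10°, letters A–R): lon ⌊188.87/20⌋ = 9 → J; lat ⌊44.77/10⌋ = 4 → E.
Square (2°×1°, digits 0–9): lon ⌊8.87/2⌋ = 4; lat ⌊4.77/1⌋ = 4.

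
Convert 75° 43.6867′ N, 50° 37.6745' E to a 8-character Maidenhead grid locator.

LQ55hr54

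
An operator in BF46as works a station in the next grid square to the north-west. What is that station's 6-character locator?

Longitude subsquare a = 0; −1 → -1, wraps to 23 = x, carry into square.
Longitude square 4; −1 → 3.
Latitude subsquare s = 18; +1 → 19 = t.

BF36xt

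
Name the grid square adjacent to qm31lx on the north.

Latitude subsquare x = 23; +1 → 24, wraps to 0 = a, carry into square.
Latitude square 1; +1 → 2.
The longitude characters are unchanged.

QM32la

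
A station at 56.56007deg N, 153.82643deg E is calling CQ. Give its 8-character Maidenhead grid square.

QO66vn94

Shift to the Maidenhead origin (180°W, 90°S): lon 333.82643, lat 146.56007.
Field: lon ⌊333.82643/20⌋ = 16 → Q; lat ⌊146.56007/10⌋ = 14 → O.
Square: lon ⌊13.82643/2⌋ = 6; lat ⌊6.56007/1⌋ = 6.
Subsquare: lon ⌊1.82643/0.0833333⌋ = 21 → v; lat ⌊0.56007/0.0416667⌋ = 13 → n.
Extended square: lon ⌊0.07643/0.00833333⌋ = 9; lat ⌊0.01840/0.00416667⌋ = 4.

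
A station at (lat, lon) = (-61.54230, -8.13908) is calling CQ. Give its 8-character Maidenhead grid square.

Add 180° to longitude and 90° to latitude: 171.86092, 28.45770.
Field (20°×10°, letters A–R): 171.86092/20 → 8 → I, 28.45770/10 → 2 → C; chars IC.
Square (2°×1°, digits 0–9): 11.86092/2 → 5, 8.45770/1 → 8; chars 58.
Subsquare (5′×2.5′, letters a–x): 1.86092/0.0833333 → 22 → w, 0.45770/0.0416667 → 10 → k; chars wk.
Extended square (30″×15″, digits 0–9): 0.02759/0.00833333 → 3, 0.04103/0.00416667 → 9; chars 39.

IC58wk39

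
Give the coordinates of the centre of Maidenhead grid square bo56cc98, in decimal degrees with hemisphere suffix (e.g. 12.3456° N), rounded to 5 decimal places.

56.11875° N, 149.75417° W

Field B=1, O=14: +1·20° lon, +14·10° lat → SW at lon -160°, lat 50°.
Square 5, 6: +5·2° lon, +6·1° lat → SW at lon -150°, lat 56°.
Subsquare c=2, c=2: +2·0.0833333° lon, +2·0.0416667° lat → SW at lon -149.833°, lat 56.0833°.
Extended square 9, 8: +9·0.00833333° lon, +8·0.00416667° lat → SW at lon -149.758°, lat 56.1167°.
Cell spans 0.00833333° lon × 0.00416667° lat. Centre is SW corner plus half of each.
latitude 56.11875° N, longitude 149.75417° W.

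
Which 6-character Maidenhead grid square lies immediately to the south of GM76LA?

GM75lx

Latitude subsquare a = 0; −1 → -1, wraps to 23 = x, carry into square.
Latitude square 6; −1 → 5.
The longitude characters are unchanged.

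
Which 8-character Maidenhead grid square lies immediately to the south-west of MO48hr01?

MO48gr90

Longitude extended square 0; −1 → -1, wraps to 9, carry into subsquare.
Longitude subsquare h = 7; −1 → 6 = g.
Latitude extended square 1; −1 → 0.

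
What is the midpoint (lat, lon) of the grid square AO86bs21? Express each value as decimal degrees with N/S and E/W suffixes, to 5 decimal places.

56.75625° N, 163.89583° W

Field A=0, O=14: +0·20° lon, +14·10° lat → SW at lon -180°, lat 50°.
Square 8, 6: +8·2° lon, +6·1° lat → SW at lon -164°, lat 56°.
Subsquare b=1, s=18: +1·0.0833333° lon, +18·0.0416667° lat → SW at lon -163.917°, lat 56.75°.
Extended square 2, 1: +2·0.00833333° lon, +1·0.00416667° lat → SW at lon -163.9°, lat 56.7542°.
Cell spans 0.00833333° lon × 0.00416667° lat. Centre is SW corner plus half of each.
latitude 56.75625° N, longitude 163.89583° W.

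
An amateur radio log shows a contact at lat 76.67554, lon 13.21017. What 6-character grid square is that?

JQ66oq

Offset from 180°W / 90°S: lon 193.2102°, lat 166.6755°.
Field: 193.2102/20 → 9 → J, 166.6755/10 → 16 → Q; chars JQ.
Square: 13.2102/2 → 6, 6.6755/1 → 6; chars 66.
Subsquare: 1.2102/0.0833333 → 14 → o, 0.6755/0.0416667 → 16 → q; chars oq.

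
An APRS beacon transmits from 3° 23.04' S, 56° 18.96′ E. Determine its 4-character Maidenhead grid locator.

Add 180° to longitude and 90° to latitude: 236.32, 86.62.
Field (20°×10°, letters A–R): lon ⌊236.32/20⌋ = 11 → L; lat ⌊86.62/10⌋ = 8 → I.
Square (2°×1°, digits 0–9): lon ⌊16.32/2⌋ = 8; lat ⌊6.62/1⌋ = 6.

LI86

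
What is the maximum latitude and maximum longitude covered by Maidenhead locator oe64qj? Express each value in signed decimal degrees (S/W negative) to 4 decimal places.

-45.5833, 113.4167

Field O=14, E=4: +14·20° lon, +4·10° lat → SW at lon 100°, lat -50°.
Square 6, 4: +6·2° lon, +4·1° lat → SW at lon 112°, lat -46°.
Subsquare q=16, j=9: +16·0.0833333° lon, +9·0.0416667° lat → SW at lon 113.333°, lat -45.625°.
Cell spans 0.0833333° lon × 0.0416667° lat. NE corner is SW corner plus one full cell.
latitude -45.5833, longitude 113.4167.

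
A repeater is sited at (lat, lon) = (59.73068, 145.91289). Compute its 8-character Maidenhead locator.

QO29wr95

Offset from 180°W / 90°S: lon 325.91289°, lat 149.73068°.
Field (20°×10°, letters A–R): 325.91289/20 → 16 → Q, 149.73068/10 → 14 → O; chars QO.
Square (2°×1°, digits 0–9): 5.91289/2 → 2, 9.73068/1 → 9; chars 29.
Subsquare (5′×2.5′, letters a–x): 1.91289/0.0833333 → 22 → w, 0.73068/0.0416667 → 17 → r; chars wr.
Extended square (30″×15″, digits 0–9): 0.07956/0.00833333 → 9, 0.02235/0.00416667 → 5; chars 95.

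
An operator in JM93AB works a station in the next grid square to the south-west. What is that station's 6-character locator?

Longitude subsquare a = 0; −1 → -1, wraps to 23 = x, carry into square.
Longitude square 9; −1 → 8.
Latitude subsquare b = 1; −1 → 0 = a.

JM83xa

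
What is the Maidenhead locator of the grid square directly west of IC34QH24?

IC34qh14

Longitude extended square 2; −1 → 1.
The latitude characters are unchanged.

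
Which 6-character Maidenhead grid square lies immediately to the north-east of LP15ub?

Longitude subsquare u = 20; +1 → 21 = v.
Latitude subsquare b = 1; +1 → 2 = c.

LP15vc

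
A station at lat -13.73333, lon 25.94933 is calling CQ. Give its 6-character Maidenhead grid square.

KH26xg

Offset from 180°W / 90°S: lon 205.9493°, lat 76.2667°.
Field (20°×10°, letters A–R): lon ⌊205.9493/20⌋ = 10 → K; lat ⌊76.2667/10⌋ = 7 → H.
Square (2°×1°, digits 0–9): lon ⌊5.9493/2⌋ = 2; lat ⌊6.2667/1⌋ = 6.
Subsquare (5′×2.5′, letters a–x): lon ⌊1.9493/0.0833333⌋ = 23 → x; lat ⌊0.2667/0.0416667⌋ = 6 → g.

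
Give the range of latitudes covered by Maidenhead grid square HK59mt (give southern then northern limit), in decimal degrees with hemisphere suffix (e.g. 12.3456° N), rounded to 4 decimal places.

Field H=7, K=10: +7·20° lon, +10·10° lat → SW at lon -40°, lat 10°.
Square 5, 9: +5·2° lon, +9·1° lat → SW at lon -30°, lat 19°.
Subsquare m=12, t=19: +12·0.0833333° lon, +19·0.0416667° lat → SW at lon -29°, lat 19.7917°.
Cell spans 0.0833333° lon × 0.0416667° lat.
south 19.7917° N, north 19.8333° N.

19.7917° N, 19.8333° N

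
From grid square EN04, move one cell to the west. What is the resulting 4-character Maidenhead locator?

Longitude square 0; −1 → -1, wraps to 9, carry into field.
Longitude field E = 4; −1 → 3 = D.
The latitude characters are unchanged.

DN94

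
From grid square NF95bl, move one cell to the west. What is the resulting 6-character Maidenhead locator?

Longitude subsquare b = 1; −1 → 0 = a.
The latitude characters are unchanged.

NF95al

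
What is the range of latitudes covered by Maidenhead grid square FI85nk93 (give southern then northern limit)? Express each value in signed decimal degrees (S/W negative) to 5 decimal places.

-4.57083, -4.56667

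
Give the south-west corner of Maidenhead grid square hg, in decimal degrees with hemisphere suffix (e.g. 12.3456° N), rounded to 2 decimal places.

30.00° S, 40.00° W

Field H=7, G=6: +7·20° lon, +6·10° lat → SW at lon -40°, lat -30°.
latitude 30.00° S, longitude 40.00° W.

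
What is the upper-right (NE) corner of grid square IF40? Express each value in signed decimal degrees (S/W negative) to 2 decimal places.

-39.00, -10.00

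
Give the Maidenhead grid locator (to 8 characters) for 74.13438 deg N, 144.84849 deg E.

QQ24kd12

Add 180° to longitude and 90° to latitude: 324.84849, 164.13438.
Field (20°×10°, letters A–R): 324.84849/20 → 16 → Q, 164.13438/10 → 16 → Q; chars QQ.
Square (2°×1°, digits 0–9): 4.84849/2 → 2, 4.13438/1 → 4; chars 24.
Subsquare (5′×2.5′, letters a–x): 0.84849/0.0833333 → 10 → k, 0.13438/0.0416667 → 3 → d; chars kd.
Extended square (30″×15″, digits 0–9): 0.01516/0.00833333 → 1, 0.00938/0.00416667 → 2; chars 12.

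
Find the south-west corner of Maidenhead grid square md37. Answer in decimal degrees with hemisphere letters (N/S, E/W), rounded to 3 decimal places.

53.000° S, 66.000° E

Field M=12, D=3: +12·20° lon, +3·10° lat → SW at lon 60°, lat -60°.
Square 3, 7: +3·2° lon, +7·1° lat → SW at lon 66°, lat -53°.
latitude 53.000° S, longitude 66.000° E.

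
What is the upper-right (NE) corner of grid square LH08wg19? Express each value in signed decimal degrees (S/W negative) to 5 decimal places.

Field L=11, H=7: +11·20° lon, +7·10° lat → SW at lon 40°, lat -20°.
Square 0, 8: +0·2° lon, +8·1° lat → SW at lon 40°, lat -12°.
Subsquare w=22, g=6: +22·0.0833333° lon, +6·0.0416667° lat → SW at lon 41.8333°, lat -11.75°.
Extended square 1, 9: +1·0.00833333° lon, +9·0.00416667° lat → SW at lon 41.8417°, lat -11.7125°.
Cell spans 0.00833333° lon × 0.00416667° lat. NE corner is SW corner plus one full cell.
latitude -11.70833, longitude 41.85000.

-11.70833, 41.85000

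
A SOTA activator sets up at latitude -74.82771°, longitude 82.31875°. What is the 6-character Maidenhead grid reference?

Shift to the Maidenhead origin (180°W, 90°S): lon 262.3188, lat 15.1723.
Field: 262.3188/20 → 13 → N, 15.1723/10 → 1 → B; chars NB.
Square: 2.3188/2 → 1, 5.1723/1 → 5; chars 15.
Subsquare: 0.3188/0.0833333 → 3 → d, 0.1723/0.0416667 → 4 → e; chars de.

NB15de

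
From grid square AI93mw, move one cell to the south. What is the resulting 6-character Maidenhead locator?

Latitude subsquare w = 22; −1 → 21 = v.
The longitude characters are unchanged.

AI93mv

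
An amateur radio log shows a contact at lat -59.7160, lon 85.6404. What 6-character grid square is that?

ND20tg

Add 180° to longitude and 90° to latitude: 265.6404, 30.2840.
Field: 265.6404/20 → 13 → N, 30.2840/10 → 3 → D; chars ND.
Square: 5.6404/2 → 2, 0.2840/1 → 0; chars 20.
Subsquare: 1.6404/0.0833333 → 19 → t, 0.2840/0.0416667 → 6 → g; chars tg.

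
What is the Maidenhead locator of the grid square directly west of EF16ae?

Longitude subsquare a = 0; −1 → -1, wraps to 23 = x, carry into square.
Longitude square 1; −1 → 0.
The latitude characters are unchanged.

EF06xe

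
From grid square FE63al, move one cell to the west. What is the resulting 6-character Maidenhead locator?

FE53xl

Longitude subsquare a = 0; −1 → -1, wraps to 23 = x, carry into square.
Longitude square 6; −1 → 5.
The latitude characters are unchanged.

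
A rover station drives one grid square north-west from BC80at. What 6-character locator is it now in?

Longitude subsquare a = 0; −1 → -1, wraps to 23 = x, carry into square.
Longitude square 8; −1 → 7.
Latitude subsquare t = 19; +1 → 20 = u.

BC70xu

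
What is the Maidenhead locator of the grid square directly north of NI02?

NI03

Latitude square 2; +1 → 3.
The longitude characters are unchanged.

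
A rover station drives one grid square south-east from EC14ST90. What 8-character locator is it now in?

EC14ts09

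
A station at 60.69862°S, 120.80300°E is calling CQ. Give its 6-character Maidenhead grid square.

Add 180° to longitude and 90° to latitude: 300.8030, 29.3014.
Field (20°×10°, letters A–R): 300.8030/20 → 15 → P, 29.3014/10 → 2 → C; chars PC.
Square (2°×1°, digits 0–9): 0.8030/2 → 0, 9.3014/1 → 9; chars 09.
Subsquare (5′×2.5′, letters a–x): 0.8030/0.0833333 → 9 → j, 0.3014/0.0416667 → 7 → h; chars jh.

PC09jh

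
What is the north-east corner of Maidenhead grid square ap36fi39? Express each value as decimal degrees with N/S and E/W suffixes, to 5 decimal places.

Field A=0, P=15: +0·20° lon, +15·10° lat → SW at lon -180°, lat 60°.
Square 3, 6: +3·2° lon, +6·1° lat → SW at lon -174°, lat 66°.
Subsquare f=5, i=8: +5·0.0833333° lon, +8·0.0416667° lat → SW at lon -173.583°, lat 66.3333°.
Extended square 3, 9: +3·0.00833333° lon, +9·0.00416667° lat → SW at lon -173.558°, lat 66.3708°.
Cell spans 0.00833333° lon × 0.00416667° lat. NE corner is SW corner plus one full cell.
latitude 66.37500° N, longitude 173.55000° W.

66.37500° N, 173.55000° W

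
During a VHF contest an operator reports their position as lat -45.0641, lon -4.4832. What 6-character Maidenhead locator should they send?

Shift to the Maidenhead origin (180°W, 90°S): lon 175.5168, lat 44.9359.
Field: 175.5168/20 → 8 → I, 44.9359/10 → 4 → E; chars IE.
Square: 15.5168/2 → 7, 4.9359/1 → 4; chars 74.
Subsquare: 1.5168/0.0833333 → 18 → s, 0.9359/0.0416667 → 22 → w; chars sw.

IE74sw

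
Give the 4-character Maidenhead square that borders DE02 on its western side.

CE92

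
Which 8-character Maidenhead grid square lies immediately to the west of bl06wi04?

Longitude extended square 0; −1 → -1, wraps to 9, carry into subsquare.
Longitude subsquare w = 22; −1 → 21 = v.
The latitude characters are unchanged.

BL06vi94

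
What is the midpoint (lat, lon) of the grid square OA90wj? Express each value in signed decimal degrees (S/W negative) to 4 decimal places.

-89.6042, 119.8750

Field O=14, A=0: +14·20° lon, +0·10° lat → SW at lon 100°, lat -90°.
Square 9, 0: +9·2° lon, +0·1° lat → SW at lon 118°, lat -90°.
Subsquare w=22, j=9: +22·0.0833333° lon, +9·0.0416667° lat → SW at lon 119.833°, lat -89.625°.
Cell spans 0.0833333° lon × 0.0416667° lat. Centre is SW corner plus half of each.
latitude -89.6042, longitude 119.8750.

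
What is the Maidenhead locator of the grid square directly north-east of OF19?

Longitude square 1; +1 → 2.
Latitude square 9; +1 → 10, wraps to 0, carry into field.
Latitude field F = 5; +1 → 6 = G.

OG20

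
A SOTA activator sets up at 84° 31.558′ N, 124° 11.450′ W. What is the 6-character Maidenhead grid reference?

CR74vm

Offset from 180°W / 90°S: lon 55.8092°, lat 174.5260°.
Field (20°×10°, letters A–R): lon ⌊55.8092/20⌋ = 2 → C; lat ⌊174.5260/10⌋ = 17 → R.
Square (2°×1°, digits 0–9): lon ⌊15.8092/2⌋ = 7; lat ⌊4.5260/1⌋ = 4.
Subsquare (5′×2.5′, letters a–x): lon ⌊1.8092/0.0833333⌋ = 21 → v; lat ⌊0.5260/0.0416667⌋ = 12 → m.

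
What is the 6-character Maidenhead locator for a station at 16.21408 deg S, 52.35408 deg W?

GH33ts

Offset from 180°W / 90°S: lon 127.6459°, lat 73.7859°.
Field: lon ⌊127.6459/20⌋ = 6 → G; lat ⌊73.7859/10⌋ = 7 → H.
Square: lon ⌊7.6459/2⌋ = 3; lat ⌊3.7859/1⌋ = 3.
Subsquare: lon ⌊1.6459/0.0833333⌋ = 19 → t; lat ⌊0.7859/0.0416667⌋ = 18 → s.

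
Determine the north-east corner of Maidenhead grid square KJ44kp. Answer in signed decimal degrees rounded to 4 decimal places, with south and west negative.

4.6667, 28.9167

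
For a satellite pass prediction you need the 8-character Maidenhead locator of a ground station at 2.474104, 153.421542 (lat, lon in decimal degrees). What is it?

QJ62rl03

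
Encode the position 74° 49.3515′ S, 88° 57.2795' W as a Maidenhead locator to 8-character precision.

EB55me52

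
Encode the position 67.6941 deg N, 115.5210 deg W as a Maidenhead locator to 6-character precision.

Offset from 180°W / 90°S: lon 64.4790°, lat 157.6941°.
Field: 64.4790/20 → 3 → D, 157.6941/10 → 15 → P; chars DP.
Square: 4.4790/2 → 2, 7.6941/1 → 7; chars 27.
Subsquare: 0.4790/0.0833333 → 5 → f, 0.6941/0.0416667 → 16 → q; chars fq.

DP27fq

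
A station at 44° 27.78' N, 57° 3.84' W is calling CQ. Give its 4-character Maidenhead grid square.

GN14

Add 180° to longitude and 90° to latitude: 122.94, 134.46.
Field: lon ⌊122.94/20⌋ = 6 → G; lat ⌊134.46/10⌋ = 13 → N.
Square: lon ⌊2.94/2⌋ = 1; lat ⌊4.46/1⌋ = 4.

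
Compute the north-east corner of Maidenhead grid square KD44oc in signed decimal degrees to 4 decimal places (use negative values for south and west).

-55.8750, 29.2500

Field K=10, D=3: +10·20° lon, +3·10° lat → SW at lon 20°, lat -60°.
Square 4, 4: +4·2° lon, +4·1° lat → SW at lon 28°, lat -56°.
Subsquare o=14, c=2: +14·0.0833333° lon, +2·0.0416667° lat → SW at lon 29.1667°, lat -55.9167°.
Cell spans 0.0833333° lon × 0.0416667° lat. NE corner is SW corner plus one full cell.
latitude -55.8750, longitude 29.2500.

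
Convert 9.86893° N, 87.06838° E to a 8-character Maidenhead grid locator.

Add 180° to longitude and 90° to latitude: 267.06838, 99.86893.
Field: lon ⌊267.06838/20⌋ = 13 → N; lat ⌊99.86893/10⌋ = 9 → J.
Square: lon ⌊7.06838/2⌋ = 3; lat ⌊9.86893/1⌋ = 9.
Subsquare: lon ⌊1.06838/0.0833333⌋ = 12 → m; lat ⌊0.86893/0.0416667⌋ = 20 → u.
Extended square: lon ⌊0.06838/0.00833333⌋ = 8; lat ⌊0.03560/0.00416667⌋ = 8.

NJ39mu88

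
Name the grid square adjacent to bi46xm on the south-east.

Longitude subsquare x = 23; +1 → 24, wraps to 0 = a, carry into square.
Longitude square 4; +1 → 5.
Latitude subsquare m = 12; −1 → 11 = l.

BI56al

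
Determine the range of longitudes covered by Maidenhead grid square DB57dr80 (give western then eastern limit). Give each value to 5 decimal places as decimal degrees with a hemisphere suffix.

109.68333° W, 109.67500° W

Field D=3, B=1: +3·20° lon, +1·10° lat → SW at lon -120°, lat -80°.
Square 5, 7: +5·2° lon, +7·1° lat → SW at lon -110°, lat -73°.
Subsquare d=3, r=17: +3·0.0833333° lon, +17·0.0416667° lat → SW at lon -109.75°, lat -72.2917°.
Extended square 8, 0: +8·0.00833333° lon, +0·0.00416667° lat → SW at lon -109.683°, lat -72.2917°.
Cell spans 0.00833333° lon × 0.00416667° lat.
west 109.68333° W, east 109.67500° W.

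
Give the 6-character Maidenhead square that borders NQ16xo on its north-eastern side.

NQ26ap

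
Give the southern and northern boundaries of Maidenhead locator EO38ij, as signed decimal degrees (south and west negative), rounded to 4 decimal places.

58.3750, 58.4167

Field E=4, O=14: +4·20° lon, +14·10° lat → SW at lon -100°, lat 50°.
Square 3, 8: +3·2° lon, +8·1° lat → SW at lon -94°, lat 58°.
Subsquare i=8, j=9: +8·0.0833333° lon, +9·0.0416667° lat → SW at lon -93.3333°, lat 58.375°.
Cell spans 0.0833333° lon × 0.0416667° lat.
south 58.3750, north 58.4167.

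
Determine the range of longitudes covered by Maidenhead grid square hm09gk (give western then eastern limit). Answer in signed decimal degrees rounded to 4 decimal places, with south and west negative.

-39.5000, -39.4167

Field H=7, M=12: +7·20° lon, +12·10° lat → SW at lon -40°, lat 30°.
Square 0, 9: +0·2° lon, +9·1° lat → SW at lon -40°, lat 39°.
Subsquare g=6, k=10: +6·0.0833333° lon, +10·0.0416667° lat → SW at lon -39.5°, lat 39.4167°.
Cell spans 0.0833333° lon × 0.0416667° lat.
west -39.5000, east -39.4167.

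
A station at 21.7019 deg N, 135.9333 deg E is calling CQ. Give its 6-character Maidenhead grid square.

Add 180° to longitude and 90° to latitude: 315.9333, 111.7019.
Field: lon ⌊315.9333/20⌋ = 15 → P; lat ⌊111.7019/10⌋ = 11 → L.
Square: lon ⌊15.9333/2⌋ = 7; lat ⌊1.7019/1⌋ = 1.
Subsquare: lon ⌊1.9333/0.0833333⌋ = 23 → x; lat ⌊0.7019/0.0416667⌋ = 16 → q.

PL71xq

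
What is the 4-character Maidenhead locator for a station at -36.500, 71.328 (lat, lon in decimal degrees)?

Shift to the Maidenhead origin (180°W, 90°S): lon 251.33, lat 53.50.
Field: 251.33/20 → 12 → M, 53.50/10 → 5 → F; chars MF.
Square: 11.33/2 → 5, 3.50/1 → 3; chars 53.

MF53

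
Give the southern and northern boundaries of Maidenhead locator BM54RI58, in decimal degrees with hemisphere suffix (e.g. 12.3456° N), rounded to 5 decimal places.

Field B=1, M=12: +1·20° lon, +12·10° lat → SW at lon -160°, lat 30°.
Square 5, 4: +5·2° lon, +4·1° lat → SW at lon -150°, lat 34°.
Subsquare r=17, i=8: +17·0.0833333° lon, +8·0.0416667° lat → SW at lon -148.583°, lat 34.3333°.
Extended square 5, 8: +5·0.00833333° lon, +8·0.00416667° lat → SW at lon -148.542°, lat 34.3667°.
Cell spans 0.00833333° lon × 0.00416667° lat.
south 34.36667° N, north 34.37083° N.

34.36667° N, 34.37083° N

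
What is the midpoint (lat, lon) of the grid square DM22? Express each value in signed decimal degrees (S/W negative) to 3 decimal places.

Field D=3, M=12: +3·20° lon, +12·10° lat → SW at lon -120°, lat 30°.
Square 2, 2: +2·2° lon, +2·1° lat → SW at lon -116°, lat 32°.
Cell spans 2° lon × 1° lat. Centre is SW corner plus half of each.
latitude 32.500, longitude -115.000.

32.500, -115.000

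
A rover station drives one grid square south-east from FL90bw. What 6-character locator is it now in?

Longitude subsquare b = 1; +1 → 2 = c.
Latitude subsquare w = 22; −1 → 21 = v.

FL90cv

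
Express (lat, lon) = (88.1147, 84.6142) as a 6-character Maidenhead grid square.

NR28hc

Add 180° to longitude and 90° to latitude: 264.6142, 178.1147.
Field: 264.6142/20 → 13 → N, 178.1147/10 → 17 → R; chars NR.
Square: 4.6142/2 → 2, 8.1147/1 → 8; chars 28.
Subsquare: 0.6142/0.0833333 → 7 → h, 0.1147/0.0416667 → 2 → c; chars hc.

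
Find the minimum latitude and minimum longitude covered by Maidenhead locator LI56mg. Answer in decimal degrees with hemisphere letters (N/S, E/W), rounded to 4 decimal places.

3.7500° S, 51.0000° E

Field L=11, I=8: +11·20° lon, +8·10° lat → SW at lon 40°, lat -10°.
Square 5, 6: +5·2° lon, +6·1° lat → SW at lon 50°, lat -4°.
Subsquare m=12, g=6: +12·0.0833333° lon, +6·0.0416667° lat → SW at lon 51°, lat -3.75°.
latitude 3.7500° S, longitude 51.0000° E.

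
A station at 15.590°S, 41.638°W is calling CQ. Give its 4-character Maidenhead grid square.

GH94

Add 180° to longitude and 90° to latitude: 138.36, 74.41.
Field: lon ⌊138.36/20⌋ = 6 → G; lat ⌊74.41/10⌋ = 7 → H.
Square: lon ⌊18.36/2⌋ = 9; lat ⌊4.41/1⌋ = 4.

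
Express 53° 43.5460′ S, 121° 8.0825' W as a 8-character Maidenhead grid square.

CD96kg35

Offset from 180°W / 90°S: lon 58.86529°, lat 36.27423°.
Field: 58.86529/20 → 2 → C, 36.27423/10 → 3 → D; chars CD.
Square: 18.86529/2 → 9, 6.27423/1 → 6; chars 96.
Subsquare: 0.86529/0.0833333 → 10 → k, 0.27423/0.0416667 → 6 → g; chars kg.
Extended square: 0.03196/0.00833333 → 3, 0.02423/0.00416667 → 5; chars 35.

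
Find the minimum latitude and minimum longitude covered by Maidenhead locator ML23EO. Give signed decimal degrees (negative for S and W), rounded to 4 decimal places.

Field M=12, L=11: +12·20° lon, +11·10° lat → SW at lon 60°, lat 20°.
Square 2, 3: +2·2° lon, +3·1° lat → SW at lon 64°, lat 23°.
Subsquare e=4, o=14: +4·0.0833333° lon, +14·0.0416667° lat → SW at lon 64.3333°, lat 23.5833°.
latitude 23.5833, longitude 64.3333.

23.5833, 64.3333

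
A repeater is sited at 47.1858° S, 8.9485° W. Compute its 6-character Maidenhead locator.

IE52mt

Add 180° to longitude and 90° to latitude: 171.0515, 42.8142.
Field: lon ⌊171.0515/20⌋ = 8 → I; lat ⌊42.8142/10⌋ = 4 → E.
Square: lon ⌊11.0515/2⌋ = 5; lat ⌊2.8142/1⌋ = 2.
Subsquare: lon ⌊1.0515/0.0833333⌋ = 12 → m; lat ⌊0.8142/0.0416667⌋ = 19 → t.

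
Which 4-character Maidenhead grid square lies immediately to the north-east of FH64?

Longitude square 6; +1 → 7.
Latitude square 4; +1 → 5.

FH75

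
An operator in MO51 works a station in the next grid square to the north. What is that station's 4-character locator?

Latitude square 1; +1 → 2.
The longitude characters are unchanged.

MO52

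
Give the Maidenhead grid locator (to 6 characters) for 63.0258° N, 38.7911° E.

KP93ja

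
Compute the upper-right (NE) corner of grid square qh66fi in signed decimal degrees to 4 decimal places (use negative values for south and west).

-13.6250, 152.5000

Field Q=16, H=7: +16·20° lon, +7·10° lat → SW at lon 140°, lat -20°.
Square 6, 6: +6·2° lon, +6·1° lat → SW at lon 152°, lat -14°.
Subsquare f=5, i=8: +5·0.0833333° lon, +8·0.0416667° lat → SW at lon 152.417°, lat -13.6667°.
Cell spans 0.0833333° lon × 0.0416667° lat. NE corner is SW corner plus one full cell.
latitude -13.6250, longitude 152.5000.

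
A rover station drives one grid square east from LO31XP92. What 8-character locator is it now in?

LO41ap02

Longitude extended square 9; +1 → 10, wraps to 0, carry into subsquare.
Longitude subsquare x = 23; +1 → 24, wraps to 0 = a, carry into square.
Longitude square 3; +1 → 4.
The latitude characters are unchanged.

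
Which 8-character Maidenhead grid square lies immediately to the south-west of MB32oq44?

MB32oq33

Longitude extended square 4; −1 → 3.
Latitude extended square 4; −1 → 3.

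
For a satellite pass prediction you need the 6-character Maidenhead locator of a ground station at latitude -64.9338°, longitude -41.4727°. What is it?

GC95gb

Offset from 180°W / 90°S: lon 138.5273°, lat 25.0662°.
Field: 138.5273/20 → 6 → G, 25.0662/10 → 2 → C; chars GC.
Square: 18.5273/2 → 9, 5.0662/1 → 5; chars 95.
Subsquare: 0.5273/0.0833333 → 6 → g, 0.0662/0.0416667 → 1 → b; chars gb.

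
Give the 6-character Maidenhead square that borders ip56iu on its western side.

Longitude subsquare i = 8; −1 → 7 = h.
The latitude characters are unchanged.

IP56hu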